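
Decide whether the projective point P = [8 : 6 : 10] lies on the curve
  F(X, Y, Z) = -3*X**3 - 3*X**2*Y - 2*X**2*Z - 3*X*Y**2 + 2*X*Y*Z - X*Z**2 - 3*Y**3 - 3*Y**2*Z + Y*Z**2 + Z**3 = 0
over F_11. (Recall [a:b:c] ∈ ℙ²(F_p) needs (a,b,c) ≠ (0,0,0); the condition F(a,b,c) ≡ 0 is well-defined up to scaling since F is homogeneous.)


F(8,6,10) ≡ 7 (mod 11); P is NOT on the curve.

Evaluate F(8, 6, 10) term-by-term (mod 11).
  -3*X**3 ↦ -3·512·1·1 = -1536
  -3*X**2*Y ↦ -3·64·6·1 = -1152
  -2*X**2*Z ↦ -2·64·1·10 = -1280
  -3*X*Y**2 ↦ -3·8·36·1 = -864
  2*X*Y*Z ↦ 2·8·6·10 = 960
  -X*Z**2 ↦ -1·8·1·100 = -800
  -3*Y**3 ↦ -3·1·216·1 = -648
  -3*Y**2*Z ↦ -3·1·36·10 = -1080
  Y*Z**2 ↦ 1·1·6·100 = 600
  Z**3 ↦ 1·1·1·1000 = 1000
Sum: F(8, 6, 10) = (-1536) + (-1152) + (-1280) + (-864) + (960) + (-800) + (-648) + (-1080) + (600) + (1000) = -4800.
Reducing mod 11: -4800 ≡ 7 (mod 11).
Since F(a, b, c) ≡ 7 ≠ 0 (mod 11), P does NOT lie on the curve.


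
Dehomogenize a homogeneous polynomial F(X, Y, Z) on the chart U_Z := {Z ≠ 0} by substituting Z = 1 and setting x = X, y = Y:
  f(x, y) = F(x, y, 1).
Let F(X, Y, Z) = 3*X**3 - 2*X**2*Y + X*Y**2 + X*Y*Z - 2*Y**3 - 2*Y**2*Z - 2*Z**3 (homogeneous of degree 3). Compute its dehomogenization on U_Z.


f(x, y) = 3*x**3 - 2*x**2*y + x*y**2 + x*y - 2*y**3 - 2*y**2 - 2

On U_Z we set Z = 1. Each monomial c·X^i·Y^j·Z^k in F becomes c·x^i·y^j·1^k = c·x^i·y^j.
Substituting Z = 1: F(X, Y, 1) = 3*x**3 - 2*x**2*y + x*y**2 + x*y - 2*y**3 - 2*y**2 - 2.
Note: deg(f) ≤ deg(F) = 3; strict inequality happens when F is divisible by Z (lost terms).


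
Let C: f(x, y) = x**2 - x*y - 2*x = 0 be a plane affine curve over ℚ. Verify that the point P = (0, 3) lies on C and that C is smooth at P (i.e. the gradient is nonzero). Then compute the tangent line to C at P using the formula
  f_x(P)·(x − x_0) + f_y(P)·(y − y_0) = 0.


Tangent line at P: -5*x = 0.

Step 1: f(0, 3) = 0, so P lies on C.
Step 2: partial derivatives
  f_x(x, y) = 2*x - y - 2, f_y(x, y) = -x.
  f_x(P) = -5, f_y(P) = 0 (gradient nonzero, so P is smooth).
Step 3: tangent line at P: -5·(x − 0) + 0·(y − 3) = 0.
Expanding: -5*x = 0.


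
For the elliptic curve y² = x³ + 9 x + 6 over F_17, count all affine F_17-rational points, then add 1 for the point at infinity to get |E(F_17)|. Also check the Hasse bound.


Affine points = {(1, 4), (1, 13), (2, 7), (2, 10), (3, 3), (3, 14), (4, 2), (4, 15), (6, 2), (6, 15), (7, 2), (7, 15), (9, 0), (10, 5), (10, 12), (11, 5), (11, 12), (13, 5), (13, 12), (16, 8), (16, 9)}; affine count = 21; |E(F_17)| = 22.

Discriminant check: Δ ∝ 4a³ + 27b² = 4·9³ + 27·6² = 4·729 + 27·36 ≡ 12 (mod 17). Nonzero ⇒ E is nonsingular.
For each x ∈ F_17, compute rhs = x³ + 9·x + 6 mod 17, then count y ∈ F_17 with y² ≡ rhs.
  x = 0: rhs = 6, matching y values: none (0 points).
  x = 1: rhs = 16, matching y values: 4, 13 (2 points).
  x = 2: rhs = 15, matching y values: 7, 10 (2 points).
  x = 3: rhs = 9, matching y values: 3, 14 (2 points).
  x = 4: rhs = 4, matching y values: 2, 15 (2 points).
  x = 5: rhs = 6, matching y values: none (0 points).
  x = 6: rhs = 4, matching y values: 2, 15 (2 points).
  x = 7: rhs = 4, matching y values: 2, 15 (2 points).
  x = 8: rhs = 12, matching y values: none (0 points).
  x = 9: rhs = 0, matching y values: 0 (1 points).
  x = 10: rhs = 8, matching y values: 5, 12 (2 points).
  x = 11: rhs = 8, matching y values: 5, 12 (2 points).
  x = 12: rhs = 6, matching y values: none (0 points).
  x = 13: rhs = 8, matching y values: 5, 12 (2 points).
  x = 14: rhs = 3, matching y values: none (0 points).
  x = 15: rhs = 14, matching y values: none (0 points).
  x = 16: rhs = 13, matching y values: 8, 9 (2 points).
Total affine count: 21.
Full point count |E(F_17)| = 21 + 1 = 22.
Hasse bound: |22 − (17+1)| = |4| = 4 ≤ 2√17 ≈ 8.2462 ✓.


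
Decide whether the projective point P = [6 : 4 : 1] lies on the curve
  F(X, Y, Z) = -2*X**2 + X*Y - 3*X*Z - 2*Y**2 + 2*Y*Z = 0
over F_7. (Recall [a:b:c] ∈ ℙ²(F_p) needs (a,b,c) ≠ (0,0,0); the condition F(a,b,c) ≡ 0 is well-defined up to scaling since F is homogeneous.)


F(6,4,1) ≡ 1 (mod 7); P is NOT on the curve.

Evaluate F(6, 4, 1) term-by-term (mod 7).
  -2*X**2 ↦ -2·36·1·1 = -72
  X*Y ↦ 1·6·4·1 = 24
  -3*X*Z ↦ -3·6·1·1 = -18
  -2*Y**2 ↦ -2·1·16·1 = -32
  2*Y*Z ↦ 2·1·4·1 = 8
Sum: F(6, 4, 1) = (-72) + (24) + (-18) + (-32) + (8) = -90.
Reducing mod 7: -90 ≡ 1 (mod 7).
Since F(a, b, c) ≡ 1 ≠ 0 (mod 7), P does NOT lie on the curve.


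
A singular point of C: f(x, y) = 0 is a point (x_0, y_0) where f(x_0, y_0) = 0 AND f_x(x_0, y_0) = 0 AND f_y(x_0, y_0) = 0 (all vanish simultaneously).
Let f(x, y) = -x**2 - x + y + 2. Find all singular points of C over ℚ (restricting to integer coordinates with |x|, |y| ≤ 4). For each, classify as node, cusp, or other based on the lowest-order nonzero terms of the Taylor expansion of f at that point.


No singular points in the scanned grid; C is smooth there.

Compute partial derivatives:
  f_x = -2*x - 1.
  f_y = 1.
f_y = 1 is a nonzero constant, so f_y never vanishes: no point (x, y) can satisfy f = f_x = f_y = 0. In particular no (x, y) ∈ {−4, ..., 4}² is singular; the curve is smooth.


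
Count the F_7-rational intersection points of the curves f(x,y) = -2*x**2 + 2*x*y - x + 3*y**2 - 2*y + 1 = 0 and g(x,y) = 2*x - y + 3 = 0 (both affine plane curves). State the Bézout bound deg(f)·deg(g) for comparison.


Common zeros: {(3, 2)}; count = 1; Bézout bound = 2.

deg(f) = 2, deg(g) = 1, so Bézout bound = 2.
Scan x ∈ F_7. For each x, list the y ∈ F_7 with f(x, y) ≡ 0 and those with g(x, y) ≡ 0 (mod 7); the common zeros in that column are the intersection.
  x = 0: f ≡ 0 at y ∈ ∅; g ≡ 0 at y ∈ {3}; common: ∅.
  x = 1: f ≡ 0 at y ∈ ∅; g ≡ 0 at y ∈ {5}; common: ∅.
  x = 2: f ≡ 0 at y ∈ {2}; g ≡ 0 at y ∈ {0}; common: ∅.
  x = 3: f ≡ 0 at y ∈ {2, 6}; g ≡ 0 at y ∈ {2}; common: {2}.
  x = 4: f ≡ 0 at y ∈ {0, 5}; g ≡ 0 at y ∈ {4}; common: ∅.
  x = 5: f ≡ 0 at y ∈ ∅; g ≡ 0 at y ∈ {6}; common: ∅.
  x = 6: f ≡ 0 at y ∈ {0, 6}; g ≡ 0 at y ∈ {1}; common: ∅.
Collecting: common zeros = {(3, 2)}, so the count is 1.
Comparison with the Bézout bound: 1 ≤ 2 = deg(f)·deg(g), as expected for curves with no common component (the affine F_7-count falls short of the bound because intersections may lie at infinity, over extension fields, or carry multiplicity).


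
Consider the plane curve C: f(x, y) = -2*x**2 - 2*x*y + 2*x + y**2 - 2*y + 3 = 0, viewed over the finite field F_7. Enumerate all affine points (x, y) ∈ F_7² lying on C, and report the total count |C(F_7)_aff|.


Affine F_7-points: {(1, 1), (1, 3), (3, 2), (3, 6), (4, 0), (4, 3), (6, 1), (6, 6)}; count = 8.

For each of the 49 pairs (x, y) ∈ F_7², evaluate f(x, y) mod 7. Record the zeros.
  x = 0: [0↦3, 1↦2, 2↦3, 3↦6, 4↦4, 5↦4, 6↦6]  zeros at y ∈ ∅
  x = 1: [0↦3, 1↦0, 2↦6, 3↦0, 4↦3, 5↦1, 6↦1]  zeros at y ∈ {1, 3}
  x = 2: [0↦6, 1↦1, 2↦5, 3↦4, 4↦5, 5↦1, 6↦6]  zeros at y ∈ ∅
  x = 3: [0↦5, 1↦5, 2↦0, 3↦4, 4↦3, 5↦4, 6↦0]  zeros at y ∈ {2, 6}
  x = 4: [0↦0, 1↦5, 2↦5, 3↦0, 4↦4, 5↦3, 6↦4]  zeros at y ∈ {0, 3}
  x = 5: [0↦5, 1↦1, 2↦6, 3↦6, 4↦1, 5↦5, 6↦4]  zeros at y ∈ ∅
  x = 6: [0↦6, 1↦0, 2↦3, 3↦1, 4↦1, 5↦3, 6↦0]  zeros at y ∈ {1, 6}
Collecting zeros: affine points = {(1, 1), (1, 3), (3, 2), (3, 6), (4, 0), (4, 3), (6, 1), (6, 6)}.
Total count |C(F_7)_aff| = 8.


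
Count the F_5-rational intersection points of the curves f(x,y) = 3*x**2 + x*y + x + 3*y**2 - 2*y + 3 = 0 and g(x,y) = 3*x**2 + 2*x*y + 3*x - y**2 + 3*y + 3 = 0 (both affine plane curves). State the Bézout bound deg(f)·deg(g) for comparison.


Common zeros: ∅; count = 0; Bézout bound = 4.

deg(f) = 2, deg(g) = 2, so Bézout bound = 4.
Scan x ∈ F_5. For each x, list the y ∈ F_5 with f(x, y) ≡ 0 and those with g(x, y) ≡ 0 (mod 5); the common zeros in that column are the intersection.
  x = 0: f ≡ 0 at y ∈ ∅; g ≡ 0 at y ∈ {1, 2}; common: ∅.
  x = 1: f ≡ 0 at y ∈ ∅; g ≡ 0 at y ∈ {2, 3}; common: ∅.
  x = 2: f ≡ 0 at y ∈ {1, 4}; g ≡ 0 at y ∈ ∅; common: ∅.
  x = 3: f ≡ 0 at y ∈ {4}; g ≡ 0 at y ∈ ∅; common: ∅.
  x = 4: f ≡ 0 at y ∈ {0, 1}; g ≡ 0 at y ∈ ∅; common: ∅.
Collecting: common zeros = ∅, so the count is 0.
Comparison with the Bézout bound: 0 ≤ 4 = deg(f)·deg(g), as expected for curves with no common component (the affine F_5-count falls short of the bound because intersections may lie at infinity, over extension fields, or carry multiplicity).


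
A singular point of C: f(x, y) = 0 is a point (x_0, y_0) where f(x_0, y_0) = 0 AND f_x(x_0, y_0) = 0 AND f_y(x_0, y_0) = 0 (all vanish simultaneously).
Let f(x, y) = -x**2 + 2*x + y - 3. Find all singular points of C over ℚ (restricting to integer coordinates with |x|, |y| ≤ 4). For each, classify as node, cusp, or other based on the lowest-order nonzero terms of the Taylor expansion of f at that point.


No singular points in the scanned grid; C is smooth there.

Compute partial derivatives:
  f_x = 2 - 2*x.
  f_y = 1.
f_y = 1 is a nonzero constant, so f_y never vanishes: no point (x, y) can satisfy f = f_x = f_y = 0. In particular no (x, y) ∈ {−4, ..., 4}² is singular; the curve is smooth.


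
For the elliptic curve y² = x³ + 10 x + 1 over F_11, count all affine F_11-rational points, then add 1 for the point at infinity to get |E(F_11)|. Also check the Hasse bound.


Affine points = {(0, 1), (0, 10), (1, 1), (1, 10), (3, 5), (3, 6), (5, 0), (10, 1), (10, 10)}; affine count = 9; |E(F_11)| = 10.

Discriminant check: Δ ∝ 4a³ + 27b² = 4·10³ + 27·1² = 4·1000 + 27·1 ≡ 1 (mod 11). Nonzero ⇒ E is nonsingular.
For each x ∈ F_11, compute rhs = x³ + 10·x + 1 mod 11, then count y ∈ F_11 with y² ≡ rhs.
  x = 0: rhs = 1, matching y values: 1, 10 (2 points).
  x = 1: rhs = 1, matching y values: 1, 10 (2 points).
  x = 2: rhs = 7, matching y values: none (0 points).
  x = 3: rhs = 3, matching y values: 5, 6 (2 points).
  x = 4: rhs = 6, matching y values: none (0 points).
  x = 5: rhs = 0, matching y values: 0 (1 points).
  x = 6: rhs = 2, matching y values: none (0 points).
  x = 7: rhs = 7, matching y values: none (0 points).
  x = 8: rhs = 10, matching y values: none (0 points).
  x = 9: rhs = 6, matching y values: none (0 points).
  x = 10: rhs = 1, matching y values: 1, 10 (2 points).
Total affine count: 9.
Full point count |E(F_11)| = 9 + 1 = 10.
Hasse bound: |10 − (11+1)| = |-2| = 2 ≤ 2√11 ≈ 6.6332 ✓.


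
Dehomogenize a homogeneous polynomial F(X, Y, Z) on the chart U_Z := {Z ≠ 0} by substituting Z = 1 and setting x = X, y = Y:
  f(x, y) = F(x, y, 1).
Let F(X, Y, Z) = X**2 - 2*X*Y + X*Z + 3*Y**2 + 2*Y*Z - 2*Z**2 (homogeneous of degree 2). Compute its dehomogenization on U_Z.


f(x, y) = x**2 - 2*x*y + x + 3*y**2 + 2*y - 2

On U_Z we set Z = 1. Each monomial c·X^i·Y^j·Z^k in F becomes c·x^i·y^j·1^k = c·x^i·y^j.
Substituting Z = 1: F(X, Y, 1) = x**2 - 2*x*y + x + 3*y**2 + 2*y - 2.
Note: deg(f) ≤ deg(F) = 2; strict inequality happens when F is divisible by Z (lost terms).


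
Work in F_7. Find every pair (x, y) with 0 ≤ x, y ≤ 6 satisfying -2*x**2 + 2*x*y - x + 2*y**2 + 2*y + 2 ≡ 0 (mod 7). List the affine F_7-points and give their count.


Affine F_7-points: {(0, 2), (0, 4), (2, 1), (2, 3), (4, 3), (4, 6), (5, 2), (5, 6)}; count = 8.

For each of the 49 pairs (x, y) ∈ F_7², evaluate f(x, y) mod 7. Record the zeros.
  x = 0: [0↦2, 1↦6, 2↦0, 3↦5, 4↦0, 5↦6, 6↦2]  zeros at y ∈ {2, 4}
  x = 1: [0↦6, 1↦5, 2↦1, 3↦1, 4↦5, 5↦6, 6↦4]  zeros at y ∈ ∅
  x = 2: [0↦6, 1↦0, 2↦5, 3↦0, 4↦6, 5↦2, 6↦2]  zeros at y ∈ {1, 3}
  x = 3: [0↦2, 1↦5, 2↦5, 3↦2, 4↦3, 5↦1, 6↦3]  zeros at y ∈ ∅
  x = 4: [0↦1, 1↦6, 2↦1, 3↦0, 4↦3, 5↦3, 6↦0]  zeros at y ∈ {3, 6}
  x = 5: [0↦3, 1↦3, 2↦0, 3↦1, 4↦6, 5↦1, 6↦0]  zeros at y ∈ {2, 6}
  x = 6: [0↦1, 1↦3, 2↦2, 3↦5, 4↦5, 5↦2, 6↦3]  zeros at y ∈ ∅
Collecting zeros: affine points = {(0, 2), (0, 4), (2, 1), (2, 3), (4, 3), (4, 6), (5, 2), (5, 6)}.
Total count |C(F_7)_aff| = 8.


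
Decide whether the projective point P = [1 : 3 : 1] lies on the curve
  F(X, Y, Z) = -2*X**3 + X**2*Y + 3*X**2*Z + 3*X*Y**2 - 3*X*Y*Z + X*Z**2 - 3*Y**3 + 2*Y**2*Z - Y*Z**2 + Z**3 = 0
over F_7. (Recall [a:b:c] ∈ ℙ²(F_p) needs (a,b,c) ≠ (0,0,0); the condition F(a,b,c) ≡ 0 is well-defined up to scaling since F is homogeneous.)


F(1,3,1) ≡ 0 (mod 7); P is on the curve.

Evaluate F(1, 3, 1) term-by-term (mod 7).
  -2*X**3 ↦ -2·1·1·1 = -2
  X**2*Y ↦ 1·1·3·1 = 3
  3*X**2*Z ↦ 3·1·1·1 = 3
  3*X*Y**2 ↦ 3·1·9·1 = 27
  -3*X*Y*Z ↦ -3·1·3·1 = -9
  X*Z**2 ↦ 1·1·1·1 = 1
  -3*Y**3 ↦ -3·1·27·1 = -81
  2*Y**2*Z ↦ 2·1·9·1 = 18
  -Y*Z**2 ↦ -1·1·3·1 = -3
  Z**3 ↦ 1·1·1·1 = 1
Sum: F(1, 3, 1) = (-2) + (3) + (3) + (27) + (-9) + (1) + (-81) + (18) + (-3) + (1) = -42.
Reducing mod 7: -42 ≡ 0 (mod 7).
Since F(a, b, c) ≡ 0 (mod 7), P lies on the curve.


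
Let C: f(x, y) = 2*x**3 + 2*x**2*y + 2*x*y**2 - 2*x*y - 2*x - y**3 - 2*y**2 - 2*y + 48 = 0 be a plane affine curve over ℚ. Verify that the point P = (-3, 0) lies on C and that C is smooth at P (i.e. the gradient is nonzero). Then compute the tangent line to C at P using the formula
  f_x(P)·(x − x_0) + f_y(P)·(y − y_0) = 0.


Tangent line at P: 52*x + 22*y + 156 = 0.

Step 1: f(-3, 0) = 0, so P lies on C.
Step 2: partial derivatives
  f_x(x, y) = 6*x**2 + 4*x*y + 2*y**2 - 2*y - 2, f_y(x, y) = 2*x**2 + 4*x*y - 2*x - 3*y**2 - 4*y - 2.
  f_x(P) = 52, f_y(P) = 22 (gradient nonzero, so P is smooth).
Step 3: tangent line at P: 52·(x − -3) + 22·(y − 0) = 0.
Expanding: 52*x + 22*y + 156 = 0.


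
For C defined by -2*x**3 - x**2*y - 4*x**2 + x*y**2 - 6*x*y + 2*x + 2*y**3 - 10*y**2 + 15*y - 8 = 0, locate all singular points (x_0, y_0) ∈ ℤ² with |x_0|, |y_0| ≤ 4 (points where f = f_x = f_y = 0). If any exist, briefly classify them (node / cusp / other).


Singular points: {(-1, 2)}; classification: cusp.

Compute partial derivatives:
  f_x = -6*x**2 - 2*x*y - 8*x + y**2 - 6*y + 2.
  f_y = -x**2 + 2*x*y - 6*x + 6*y**2 - 20*y + 15.
Scan x_0 ∈ {−4, ..., 4}. For each x_0, f_y(x_0, y) is a polynomial in y; find its integer roots y ∈ {−4, ..., 4}, then test f_x and f at those candidates.
  x = -4: f_y(-4, y) = 6*y**2 - 28*y + 23; no integer root y with |y| ≤ 4.
  x = -3: f_y(-3, y) = 6*y**2 - 26*y + 24; vanishes at y ∈ {3}. (-3, 3): f_x = -19 ≠ 0.
  x = -2: f_y(-2, y) = 6*y**2 - 24*y + 23; no integer root y with |y| ≤ 4.
  x = -1: f_y(-1, y) = 6*y**2 - 22*y + 20; vanishes at y ∈ {2}. (-1, 2): f_x = 0, f = 0 — SINGULAR.
  x = 0: f_y(0, y) = 6*y**2 - 20*y + 15; no integer root y with |y| ≤ 4.
  x = 1: f_y(1, y) = 6*y**2 - 18*y + 8; no integer root y with |y| ≤ 4.
  x = 2: f_y(2, y) = 6*y**2 - 16*y - 1; no integer root y with |y| ≤ 4.
  x = 3: f_y(3, y) = 6*y**2 - 14*y - 12; vanishes at y ∈ {3}. (3, 3): f_x = -103 ≠ 0.
  x = 4: f_y(4, y) = 6*y**2 - 12*y - 25; no integer root y with |y| ≤ 4.
Only singular point on the grid: (-1, 2).
Classify: substitute x = -1 + u, y = 2 + v and expand: f = -2*u**3 - u**2*v + u*v**2 + 2*v**3 + v**2.
No constant or linear terms (consistent with a singular point). Quadratic part: v**2. Cubic part: -2*u**3 - u**2*v + u*v**2 + 2*v**3.
The quadratic part v**2 is a perfect square, so there is a single (double) tangent line v = 0, i.e. y = 2. Restricting the cubic part to that line (v = 0) leaves -2*u**3 ≠ 0, so f is not divisible by v and the branch is v² ≈ 2*u**3 to lowest order — this is a cusp.
Classification: cusp.


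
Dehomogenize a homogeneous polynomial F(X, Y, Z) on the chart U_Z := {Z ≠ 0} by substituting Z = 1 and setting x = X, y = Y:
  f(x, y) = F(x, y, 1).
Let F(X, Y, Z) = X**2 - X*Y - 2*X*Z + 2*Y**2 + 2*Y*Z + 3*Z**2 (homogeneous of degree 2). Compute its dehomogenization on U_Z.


f(x, y) = x**2 - x*y - 2*x + 2*y**2 + 2*y + 3

On U_Z we set Z = 1. Each monomial c·X^i·Y^j·Z^k in F becomes c·x^i·y^j·1^k = c·x^i·y^j.
Substituting Z = 1: F(X, Y, 1) = x**2 - x*y - 2*x + 2*y**2 + 2*y + 3.
Note: deg(f) ≤ deg(F) = 2; strict inequality happens when F is divisible by Z (lost terms).


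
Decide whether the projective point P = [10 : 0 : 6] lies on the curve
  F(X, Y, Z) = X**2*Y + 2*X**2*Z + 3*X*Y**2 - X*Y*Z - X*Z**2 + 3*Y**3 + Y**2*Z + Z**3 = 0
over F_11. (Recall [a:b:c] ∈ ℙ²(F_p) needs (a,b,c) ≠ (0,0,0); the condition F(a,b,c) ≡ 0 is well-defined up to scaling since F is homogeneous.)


F(10,0,6) ≡ 0 (mod 11); P is on the curve.

Evaluate F(10, 0, 6) term-by-term (mod 11).
  X**2*Y ↦ 1·100·0·1 = 0
  2*X**2*Z ↦ 2·100·1·6 = 1200
  3*X*Y**2 ↦ 3·10·0·1 = 0
  -X*Y*Z ↦ -1·10·0·6 = 0
  -X*Z**2 ↦ -1·10·1·36 = -360
  3*Y**3 ↦ 3·1·0·1 = 0
  Y**2*Z ↦ 1·1·0·6 = 0
  Z**3 ↦ 1·1·1·216 = 216
Sum: F(10, 0, 6) = (0) + (1200) + (0) + (0) + (-360) + (0) + (0) + (216) = 1056.
Reducing mod 11: 1056 ≡ 0 (mod 11).
Since F(a, b, c) ≡ 0 (mod 11), P lies on the curve.


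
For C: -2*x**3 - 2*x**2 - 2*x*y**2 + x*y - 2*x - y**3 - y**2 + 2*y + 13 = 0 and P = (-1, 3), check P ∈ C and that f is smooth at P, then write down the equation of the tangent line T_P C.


Tangent line at P: -19*x - 20*y + 41 = 0.

Step 1: f(-1, 3) = 0, so P lies on C.
Step 2: partial derivatives
  f_x(x, y) = -6*x**2 - 4*x - 2*y**2 + y - 2, f_y(x, y) = -4*x*y + x - 3*y**2 - 2*y + 2.
  f_x(P) = -19, f_y(P) = -20 (gradient nonzero, so P is smooth).
Step 3: tangent line at P: -19·(x − -1) + -20·(y − 3) = 0.
Expanding: -19*x - 20*y + 41 = 0.


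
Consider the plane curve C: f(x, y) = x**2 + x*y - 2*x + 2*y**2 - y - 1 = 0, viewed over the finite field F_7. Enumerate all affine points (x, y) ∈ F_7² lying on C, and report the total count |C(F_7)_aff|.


Affine F_7-points: {(0, 1), (0, 3), (1, 1), (1, 6), (2, 4), (2, 6), (3, 2), (3, 4), (4, 0), (4, 2), (5, 0), (5, 5), (6, 3), (6, 5)}; count = 14.

For each of the 49 pairs (x, y) ∈ F_7², evaluate f(x, y) mod 7. Record the zeros.
  x = 0: [0↦6, 1↦0, 2↦5, 3↦0, 4↦6, 5↦2, 6↦2]  zeros at y ∈ {1, 3}
  x = 1: [0↦5, 1↦0, 2↦6, 3↦2, 4↦2, 5↦6, 6↦0]  zeros at y ∈ {1, 6}
  x = 2: [0↦6, 1↦2, 2↦2, 3↦6, 4↦0, 5↦5, 6↦0]  zeros at y ∈ {4, 6}
  x = 3: [0↦2, 1↦6, 2↦0, 3↦5, 4↦0, 5↦6, 6↦2]  zeros at y ∈ {2, 4}
  x = 4: [0↦0, 1↦5, 2↦0, 3↦6, 4↦2, 5↦2, 6↦6]  zeros at y ∈ {0, 2}
  x = 5: [0↦0, 1↦6, 2↦2, 3↦2, 4↦6, 5↦0, 6↦5]  zeros at y ∈ {0, 5}
  x = 6: [0↦2, 1↦2, 2↦6, 3↦0, 4↦5, 5↦0, 6↦6]  zeros at y ∈ {3, 5}
Collecting zeros: affine points = {(0, 1), (0, 3), (1, 1), (1, 6), (2, 4), (2, 6), (3, 2), (3, 4), (4, 0), (4, 2), (5, 0), (5, 5), (6, 3), (6, 5)}.
Total count |C(F_7)_aff| = 14.


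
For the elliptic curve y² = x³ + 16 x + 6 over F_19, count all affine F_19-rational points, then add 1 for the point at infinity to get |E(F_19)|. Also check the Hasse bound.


Affine points = {(0, 5), (0, 14), (1, 2), (1, 17), (3, 9), (3, 10), (4, 1), (4, 18), (7, 9), (7, 10), (8, 0), (9, 9), (9, 10), (10, 8), (10, 11), (12, 8), (12, 11), (13, 6), (13, 13), (15, 7), (15, 12), (16, 8), (16, 11), (17, 2), (17, 17)}; affine count = 25; |E(F_19)| = 26.

Discriminant check: Δ ∝ 4a³ + 27b² = 4·16³ + 27·6² = 4·4096 + 27·36 ≡ 9 (mod 19). Nonzero ⇒ E is nonsingular.
For each x ∈ F_19, compute rhs = x³ + 16·x + 6 mod 19, then count y ∈ F_19 with y² ≡ rhs.
  x = 0: rhs = 6, matching y values: 5, 14 (2 points).
  x = 1: rhs = 4, matching y values: 2, 17 (2 points).
  x = 2: rhs = 8, matching y values: none (0 points).
  x = 3: rhs = 5, matching y values: 9, 10 (2 points).
  x = 4: rhs = 1, matching y values: 1, 18 (2 points).
  x = 5: rhs = 2, matching y values: none (0 points).
  x = 6: rhs = 14, matching y values: none (0 points).
  x = 7: rhs = 5, matching y values: 9, 10 (2 points).
  x = 8: rhs = 0, matching y values: 0 (1 points).
  x = 9: rhs = 5, matching y values: 9, 10 (2 points).
  x = 10: rhs = 7, matching y values: 8, 11 (2 points).
  x = 11: rhs = 12, matching y values: none (0 points).
  x = 12: rhs = 7, matching y values: 8, 11 (2 points).
  x = 13: rhs = 17, matching y values: 6, 13 (2 points).
  x = 14: rhs = 10, matching y values: none (0 points).
  x = 15: rhs = 11, matching y values: 7, 12 (2 points).
  x = 16: rhs = 7, matching y values: 8, 11 (2 points).
  x = 17: rhs = 4, matching y values: 2, 17 (2 points).
  x = 18: rhs = 8, matching y values: none (0 points).
Total affine count: 25.
Full point count |E(F_19)| = 25 + 1 = 26.
Hasse bound: |26 − (19+1)| = |6| = 6 ≤ 2√19 ≈ 8.7178 ✓.


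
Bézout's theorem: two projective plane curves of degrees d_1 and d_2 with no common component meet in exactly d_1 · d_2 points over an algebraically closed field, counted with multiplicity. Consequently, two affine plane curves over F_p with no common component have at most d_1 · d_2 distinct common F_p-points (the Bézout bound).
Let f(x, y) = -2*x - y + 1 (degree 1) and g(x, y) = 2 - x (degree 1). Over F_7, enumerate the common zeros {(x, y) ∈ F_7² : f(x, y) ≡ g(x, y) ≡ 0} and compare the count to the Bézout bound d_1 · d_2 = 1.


Common zeros: {(2, 4)}; count = 1; Bézout bound = 1.

deg(f) = 1, deg(g) = 1, so Bézout bound = 1.
Scan x ∈ F_7. For each x, list the y ∈ F_7 with f(x, y) ≡ 0 and those with g(x, y) ≡ 0 (mod 7); the common zeros in that column are the intersection.
  x = 0: f ≡ 0 at y ∈ {1}; g ≡ 0 at y ∈ ∅; common: ∅.
  x = 1: f ≡ 0 at y ∈ {6}; g ≡ 0 at y ∈ ∅; common: ∅.
  x = 2: f ≡ 0 at y ∈ {4}; g ≡ 0 at y ∈ {0, 1, 2, 3, 4, 5, 6}; common: {4}.
  x = 3: f ≡ 0 at y ∈ {2}; g ≡ 0 at y ∈ ∅; common: ∅.
  x = 4: f ≡ 0 at y ∈ {0}; g ≡ 0 at y ∈ ∅; common: ∅.
  x = 5: f ≡ 0 at y ∈ {5}; g ≡ 0 at y ∈ ∅; common: ∅.
  x = 6: f ≡ 0 at y ∈ {3}; g ≡ 0 at y ∈ ∅; common: ∅.
Collecting: common zeros = {(2, 4)}, so the count is 1.
Comparison with the Bézout bound: 1 ≤ 1 = deg(f)·deg(g), as expected for curves with no common component (the bound is attained).


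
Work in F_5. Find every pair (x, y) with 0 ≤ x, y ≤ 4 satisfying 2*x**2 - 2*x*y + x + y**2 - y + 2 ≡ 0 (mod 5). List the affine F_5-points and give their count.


Affine F_5-points: {(1, 0), (1, 3), (4, 1), (4, 3)}; count = 4.

For each of the 25 pairs (x, y) ∈ F_5², evaluate f(x, y) mod 5. Record the zeros.
  x = 0: [0↦2, 1↦2, 2↦4, 3↦3, 4↦4]  zeros at y ∈ ∅
  x = 1: [0↦0, 1↦3, 2↦3, 3↦0, 4↦4]  zeros at y ∈ {0, 3}
  x = 2: [0↦2, 1↦3, 2↦1, 3↦1, 4↦3]  zeros at y ∈ ∅
  x = 3: [0↦3, 1↦2, 2↦3, 3↦1, 4↦1]  zeros at y ∈ ∅
  x = 4: [0↦3, 1↦0, 2↦4, 3↦0, 4↦3]  zeros at y ∈ {1, 3}
Collecting zeros: affine points = {(1, 0), (1, 3), (4, 1), (4, 3)}.
Total count |C(F_5)_aff| = 4.


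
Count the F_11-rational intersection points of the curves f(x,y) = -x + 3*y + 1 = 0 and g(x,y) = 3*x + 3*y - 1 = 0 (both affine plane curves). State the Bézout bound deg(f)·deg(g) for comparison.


Common zeros: {(6, 9)}; count = 1; Bézout bound = 1.

deg(f) = 1, deg(g) = 1, so Bézout bound = 1.
Scan x ∈ F_11. For each x, list the y ∈ F_11 with f(x, y) ≡ 0 and those with g(x, y) ≡ 0 (mod 11); the common zeros in that column are the intersection.
  x = 0: f ≡ 0 at y ∈ {7}; g ≡ 0 at y ∈ {4}; common: ∅.
  x = 1: f ≡ 0 at y ∈ {0}; g ≡ 0 at y ∈ {3}; common: ∅.
  x = 2: f ≡ 0 at y ∈ {4}; g ≡ 0 at y ∈ {2}; common: ∅.
  x = 3: f ≡ 0 at y ∈ {8}; g ≡ 0 at y ∈ {1}; common: ∅.
  x = 4: f ≡ 0 at y ∈ {1}; g ≡ 0 at y ∈ {0}; common: ∅.
  x = 5: f ≡ 0 at y ∈ {5}; g ≡ 0 at y ∈ {10}; common: ∅.
  x = 6: f ≡ 0 at y ∈ {9}; g ≡ 0 at y ∈ {9}; common: {9}.
  x = 7: f ≡ 0 at y ∈ {2}; g ≡ 0 at y ∈ {8}; common: ∅.
  x = 8: f ≡ 0 at y ∈ {6}; g ≡ 0 at y ∈ {7}; common: ∅.
  x = 9: f ≡ 0 at y ∈ {10}; g ≡ 0 at y ∈ {6}; common: ∅.
  x = 10: f ≡ 0 at y ∈ {3}; g ≡ 0 at y ∈ {5}; common: ∅.
Collecting: common zeros = {(6, 9)}, so the count is 1.
Comparison with the Bézout bound: 1 ≤ 1 = deg(f)·deg(g), as expected for curves with no common component (the bound is attained).


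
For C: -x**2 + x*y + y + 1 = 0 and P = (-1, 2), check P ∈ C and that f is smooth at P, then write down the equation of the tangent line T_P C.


Tangent line at P: 4*x + 4 = 0.

Step 1: f(-1, 2) = 0, so P lies on C.
Step 2: partial derivatives
  f_x(x, y) = -2*x + y, f_y(x, y) = x + 1.
  f_x(P) = 4, f_y(P) = 0 (gradient nonzero, so P is smooth).
Step 3: tangent line at P: 4·(x − -1) + 0·(y − 2) = 0.
Expanding: 4*x + 4 = 0.


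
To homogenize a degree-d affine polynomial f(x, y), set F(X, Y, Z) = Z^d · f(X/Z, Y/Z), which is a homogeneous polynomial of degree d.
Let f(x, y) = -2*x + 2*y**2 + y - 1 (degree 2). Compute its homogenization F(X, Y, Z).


F(X, Y, Z) = -2*X*Z + 2*Y**2 + Y*Z - Z**2

deg(f) = 2.
Substitute x = X/Z, y = Y/Z into f, then multiply by Z^2.
  monomial -2·x^1·y^0 ↦ -2·X^1·Y^0·Z^1.
  monomial 2·x^0·y^2 ↦ 2·X^0·Y^2·Z^0.
  monomial 1·x^0·y^1 ↦ 1·X^0·Y^1·Z^1.
  monomial -1·x^0·y^0 ↦ -1·X^0·Y^0·Z^2.
Collecting: F(X, Y, Z) = -2*X*Z + 2*Y**2 + Y*Z - Z**2.


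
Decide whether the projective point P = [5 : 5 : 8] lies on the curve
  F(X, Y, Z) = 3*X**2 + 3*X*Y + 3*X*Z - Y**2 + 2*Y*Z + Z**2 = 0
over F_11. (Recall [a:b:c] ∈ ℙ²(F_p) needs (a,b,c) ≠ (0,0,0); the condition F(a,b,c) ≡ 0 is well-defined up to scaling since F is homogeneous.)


F(5,5,8) ≡ 4 (mod 11); P is NOT on the curve.

Evaluate F(5, 5, 8) term-by-term (mod 11).
  3*X**2 ↦ 3·25·1·1 = 75
  3*X*Y ↦ 3·5·5·1 = 75
  3*X*Z ↦ 3·5·1·8 = 120
  -Y**2 ↦ -1·1·25·1 = -25
  2*Y*Z ↦ 2·1·5·8 = 80
  Z**2 ↦ 1·1·1·64 = 64
Sum: F(5, 5, 8) = (75) + (75) + (120) + (-25) + (80) + (64) = 389.
Reducing mod 11: 389 ≡ 4 (mod 11).
Since F(a, b, c) ≡ 4 ≠ 0 (mod 11), P does NOT lie on the curve.


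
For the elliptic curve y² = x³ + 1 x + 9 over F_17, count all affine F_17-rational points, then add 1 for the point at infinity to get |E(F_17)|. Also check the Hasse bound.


Affine points = {(0, 3), (0, 14), (2, 6), (2, 11), (4, 3), (4, 14), (7, 6), (7, 11), (8, 6), (8, 11), (9, 4), (9, 13), (10, 4), (10, 13), (11, 5), (11, 12), (12, 7), (12, 10), (13, 3), (13, 14), (14, 8), (14, 9), (15, 4), (15, 13)}; affine count = 24; |E(F_17)| = 25.

Discriminant check: Δ ∝ 4a³ + 27b² = 4·1³ + 27·9² = 4·1 + 27·81 ≡ 15 (mod 17). Nonzero ⇒ E is nonsingular.
For each x ∈ F_17, compute rhs = x³ + 1·x + 9 mod 17, then count y ∈ F_17 with y² ≡ rhs.
  x = 0: rhs = 9, matching y values: 3, 14 (2 points).
  x = 1: rhs = 11, matching y values: none (0 points).
  x = 2: rhs = 2, matching y values: 6, 11 (2 points).
  x = 3: rhs = 5, matching y values: none (0 points).
  x = 4: rhs = 9, matching y values: 3, 14 (2 points).
  x = 5: rhs = 3, matching y values: none (0 points).
  x = 6: rhs = 10, matching y values: none (0 points).
  x = 7: rhs = 2, matching y values: 6, 11 (2 points).
  x = 8: rhs = 2, matching y values: 6, 11 (2 points).
  x = 9: rhs = 16, matching y values: 4, 13 (2 points).
  x = 10: rhs = 16, matching y values: 4, 13 (2 points).
  x = 11: rhs = 8, matching y values: 5, 12 (2 points).
  x = 12: rhs = 15, matching y values: 7, 10 (2 points).
  x = 13: rhs = 9, matching y values: 3, 14 (2 points).
  x = 14: rhs = 13, matching y values: 8, 9 (2 points).
  x = 15: rhs = 16, matching y values: 4, 13 (2 points).
  x = 16: rhs = 7, matching y values: none (0 points).
Total affine count: 24.
Full point count |E(F_17)| = 24 + 1 = 25.
Hasse bound: |25 − (17+1)| = |7| = 7 ≤ 2√17 ≈ 8.2462 ✓.


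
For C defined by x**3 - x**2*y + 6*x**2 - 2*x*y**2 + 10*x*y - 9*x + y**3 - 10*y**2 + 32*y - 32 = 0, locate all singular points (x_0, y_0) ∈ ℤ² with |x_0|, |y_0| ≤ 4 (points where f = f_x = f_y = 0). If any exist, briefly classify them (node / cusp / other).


Singular points: {(-1, 3)}; classification: cusp.

Compute partial derivatives:
  f_x = 3*x**2 - 2*x*y + 12*x - 2*y**2 + 10*y - 9.
  f_y = -x**2 - 4*x*y + 10*x + 3*y**2 - 20*y + 32.
Scan x_0 ∈ {−4, ..., 4}. For each x_0, f_y(x_0, y) is a polynomial in y; find its integer roots y ∈ {−4, ..., 4}, then test f_x and f at those candidates.
  x = -4: f_y(-4, y) = 3*y**2 - 4*y - 24; no integer root y with |y| ≤ 4.
  x = -3: f_y(-3, y) = 3*y**2 - 8*y - 7; no integer root y with |y| ≤ 4.
  x = -2: f_y(-2, y) = 3*y**2 - 12*y + 8; no integer root y with |y| ≤ 4.
  x = -1: f_y(-1, y) = 3*y**2 - 16*y + 21; vanishes at y ∈ {3}. (-1, 3): f_x = 0, f = 0 — SINGULAR.
  x = 0: f_y(0, y) = 3*y**2 - 20*y + 32; vanishes at y ∈ {4}. (0, 4): f_x = -1 ≠ 0.
  x = 1: f_y(1, y) = 3*y**2 - 24*y + 41; no integer root y with |y| ≤ 4.
  x = 2: f_y(2, y) = 3*y**2 - 28*y + 48; no integer root y with |y| ≤ 4.
  x = 3: f_y(3, y) = 3*y**2 - 32*y + 53; no integer root y with |y| ≤ 4.
  x = 4: f_y(4, y) = 3*y**2 - 36*y + 56; no integer root y with |y| ≤ 4.
Only singular point on the grid: (-1, 3).
Classify: substitute x = -1 + u, y = 3 + v and expand: f = u**3 - u**2*v - 2*u*v**2 + v**3 + v**2.
No constant or linear terms (consistent with a singular point). Quadratic part: v**2. Cubic part: u**3 - u**2*v - 2*u*v**2 + v**3.
The quadratic part v**2 is a perfect square, so there is a single (double) tangent line v = 0, i.e. y = 3. Restricting the cubic part to that line (v = 0) leaves u**3 ≠ 0, so f is not divisible by v and the branch is v² ≈ -u**3 to lowest order — this is a cusp.
Classification: cusp.


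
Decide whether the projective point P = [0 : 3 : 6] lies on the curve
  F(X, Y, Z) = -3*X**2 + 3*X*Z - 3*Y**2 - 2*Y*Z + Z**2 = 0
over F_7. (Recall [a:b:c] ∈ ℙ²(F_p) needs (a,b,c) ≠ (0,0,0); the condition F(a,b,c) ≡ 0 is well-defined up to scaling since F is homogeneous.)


F(0,3,6) ≡ 1 (mod 7); P is NOT on the curve.

Evaluate F(0, 3, 6) term-by-term (mod 7).
  -3*X**2 ↦ -3·0·1·1 = 0
  3*X*Z ↦ 3·0·1·6 = 0
  -3*Y**2 ↦ -3·1·9·1 = -27
  -2*Y*Z ↦ -2·1·3·6 = -36
  Z**2 ↦ 1·1·1·36 = 36
Sum: F(0, 3, 6) = (0) + (0) + (-27) + (-36) + (36) = -27.
Reducing mod 7: -27 ≡ 1 (mod 7).
Since F(a, b, c) ≡ 1 ≠ 0 (mod 7), P does NOT lie on the curve.


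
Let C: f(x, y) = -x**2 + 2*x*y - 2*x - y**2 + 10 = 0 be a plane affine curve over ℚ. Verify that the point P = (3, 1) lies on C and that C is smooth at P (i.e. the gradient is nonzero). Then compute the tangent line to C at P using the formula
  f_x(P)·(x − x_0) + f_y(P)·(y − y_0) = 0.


Tangent line at P: -6*x + 4*y + 14 = 0.

Step 1: f(3, 1) = 0, so P lies on C.
Step 2: partial derivatives
  f_x(x, y) = -2*x + 2*y - 2, f_y(x, y) = 2*x - 2*y.
  f_x(P) = -6, f_y(P) = 4 (gradient nonzero, so P is smooth).
Step 3: tangent line at P: -6·(x − 3) + 4·(y − 1) = 0.
Expanding: -6*x + 4*y + 14 = 0.


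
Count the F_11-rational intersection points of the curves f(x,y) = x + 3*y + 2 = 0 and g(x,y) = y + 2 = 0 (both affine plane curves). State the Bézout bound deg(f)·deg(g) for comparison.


Common zeros: {(4, 9)}; count = 1; Bézout bound = 1.

deg(f) = 1, deg(g) = 1, so Bézout bound = 1.
Scan x ∈ F_11. For each x, list the y ∈ F_11 with f(x, y) ≡ 0 and those with g(x, y) ≡ 0 (mod 11); the common zeros in that column are the intersection.
  x = 0: f ≡ 0 at y ∈ {3}; g ≡ 0 at y ∈ {9}; common: ∅.
  x = 1: f ≡ 0 at y ∈ {10}; g ≡ 0 at y ∈ {9}; common: ∅.
  x = 2: f ≡ 0 at y ∈ {6}; g ≡ 0 at y ∈ {9}; common: ∅.
  x = 3: f ≡ 0 at y ∈ {2}; g ≡ 0 at y ∈ {9}; common: ∅.
  x = 4: f ≡ 0 at y ∈ {9}; g ≡ 0 at y ∈ {9}; common: {9}.
  x = 5: f ≡ 0 at y ∈ {5}; g ≡ 0 at y ∈ {9}; common: ∅.
  x = 6: f ≡ 0 at y ∈ {1}; g ≡ 0 at y ∈ {9}; common: ∅.
  x = 7: f ≡ 0 at y ∈ {8}; g ≡ 0 at y ∈ {9}; common: ∅.
  x = 8: f ≡ 0 at y ∈ {4}; g ≡ 0 at y ∈ {9}; common: ∅.
  x = 9: f ≡ 0 at y ∈ {0}; g ≡ 0 at y ∈ {9}; common: ∅.
  x = 10: f ≡ 0 at y ∈ {7}; g ≡ 0 at y ∈ {9}; common: ∅.
Collecting: common zeros = {(4, 9)}, so the count is 1.
Comparison with the Bézout bound: 1 ≤ 1 = deg(f)·deg(g), as expected for curves with no common component (the bound is attained).


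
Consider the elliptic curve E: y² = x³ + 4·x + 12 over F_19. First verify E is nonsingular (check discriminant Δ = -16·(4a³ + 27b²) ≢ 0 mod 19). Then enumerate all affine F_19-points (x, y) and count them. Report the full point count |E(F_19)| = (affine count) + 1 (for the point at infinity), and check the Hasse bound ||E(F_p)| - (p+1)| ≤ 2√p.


Affine points = {(1, 6), (1, 13), (2, 3), (2, 16), (4, 4), (4, 15), (5, 9), (5, 10), (6, 9), (6, 10), (8, 9), (8, 10), (9, 6), (9, 13), (10, 8), (10, 11), (11, 0), (13, 0), (14, 0), (16, 7), (16, 12), (18, 8), (18, 11)}; affine count = 23; |E(F_19)| = 24.

Discriminant check: Δ ∝ 4a³ + 27b² = 4·4³ + 27·12² = 4·64 + 27·144 ≡ 2 (mod 19). Nonzero ⇒ E is nonsingular.
For each x ∈ F_19, compute rhs = x³ + 4·x + 12 mod 19, then count y ∈ F_19 with y² ≡ rhs.
  x = 0: rhs = 12, matching y values: none (0 points).
  x = 1: rhs = 17, matching y values: 6, 13 (2 points).
  x = 2: rhs = 9, matching y values: 3, 16 (2 points).
  x = 3: rhs = 13, matching y values: none (0 points).
  x = 4: rhs = 16, matching y values: 4, 15 (2 points).
  x = 5: rhs = 5, matching y values: 9, 10 (2 points).
  x = 6: rhs = 5, matching y values: 9, 10 (2 points).
  x = 7: rhs = 3, matching y values: none (0 points).
  x = 8: rhs = 5, matching y values: 9, 10 (2 points).
  x = 9: rhs = 17, matching y values: 6, 13 (2 points).
  x = 10: rhs = 7, matching y values: 8, 11 (2 points).
  x = 11: rhs = 0, matching y values: 0 (1 points).
  x = 12: rhs = 2, matching y values: none (0 points).
  x = 13: rhs = 0, matching y values: 0 (1 points).
  x = 14: rhs = 0, matching y values: 0 (1 points).
  x = 15: rhs = 8, matching y values: none (0 points).
  x = 16: rhs = 11, matching y values: 7, 12 (2 points).
  x = 17: rhs = 15, matching y values: none (0 points).
  x = 18: rhs = 7, matching y values: 8, 11 (2 points).
Total affine count: 23.
Full point count |E(F_19)| = 23 + 1 = 24.
Hasse bound: |24 − (19+1)| = |4| = 4 ≤ 2√19 ≈ 8.7178 ✓.


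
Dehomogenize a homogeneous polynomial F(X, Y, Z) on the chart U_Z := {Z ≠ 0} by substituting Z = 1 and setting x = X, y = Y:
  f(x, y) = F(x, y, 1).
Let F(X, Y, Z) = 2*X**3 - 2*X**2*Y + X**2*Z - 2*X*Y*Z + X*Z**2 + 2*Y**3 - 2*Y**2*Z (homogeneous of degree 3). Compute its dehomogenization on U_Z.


f(x, y) = 2*x**3 - 2*x**2*y + x**2 - 2*x*y + x + 2*y**3 - 2*y**2

On U_Z we set Z = 1. Each monomial c·X^i·Y^j·Z^k in F becomes c·x^i·y^j·1^k = c·x^i·y^j.
Substituting Z = 1: F(X, Y, 1) = 2*x**3 - 2*x**2*y + x**2 - 2*x*y + x + 2*y**3 - 2*y**2.
Note: deg(f) ≤ deg(F) = 3; strict inequality happens when F is divisible by Z (lost terms).


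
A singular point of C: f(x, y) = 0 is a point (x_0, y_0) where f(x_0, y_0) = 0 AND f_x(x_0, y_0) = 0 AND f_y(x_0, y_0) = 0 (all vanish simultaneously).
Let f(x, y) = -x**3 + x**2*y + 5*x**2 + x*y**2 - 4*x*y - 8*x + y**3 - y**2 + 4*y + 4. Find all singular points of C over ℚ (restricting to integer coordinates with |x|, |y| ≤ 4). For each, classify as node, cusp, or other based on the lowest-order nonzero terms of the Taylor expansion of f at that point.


Singular points: {(2, 0)}; classification: node.

Compute partial derivatives:
  f_x = -3*x**2 + 2*x*y + 10*x + y**2 - 4*y - 8.
  f_y = x**2 + 2*x*y - 4*x + 3*y**2 - 2*y + 4.
Scan x_0 ∈ {−4, ..., 4}. For each x_0, f_y(x_0, y) is a polynomial in y; find its integer roots y ∈ {−4, ..., 4}, then test f_x and f at those candidates.
  x = -4: f_y(-4, y) = 3*y**2 - 10*y + 36; no integer root y with |y| ≤ 4.
  x = -3: f_y(-3, y) = 3*y**2 - 8*y + 25; no integer root y with |y| ≤ 4.
  x = -2: f_y(-2, y) = 3*y**2 - 6*y + 16; no integer root y with |y| ≤ 4.
  x = -1: f_y(-1, y) = 3*y**2 - 4*y + 9; no integer root y with |y| ≤ 4.
  x = 0: f_y(0, y) = 3*y**2 - 2*y + 4; no integer root y with |y| ≤ 4.
  x = 1: f_y(1, y) = 3*y**2 + 1; no integer root y with |y| ≤ 4.
  x = 2: f_y(2, y) = 3*y**2 + 2*y; vanishes at y ∈ {0}. (2, 0): f_x = 0, f = 0 — SINGULAR.
  x = 3: f_y(3, y) = 3*y**2 + 4*y + 1; vanishes at y ∈ {-1}. (3, -1): f_x = -6 ≠ 0.
  x = 4: f_y(4, y) = 3*y**2 + 6*y + 4; no integer root y with |y| ≤ 4.
Only singular point on the grid: (2, 0).
Classify: substitute x = 2 + u, y = 0 + v and expand: f = -u**3 + u**2*v - u**2 + u*v**2 + v**3 + v**2.
No constant or linear terms (consistent with a singular point). Quadratic part: -u**2 + v**2. Cubic part: -u**3 + u**2*v + u*v**2 + v**3.
The quadratic part v**2 - u**2 = (v − u)(v + u) splits into two distinct linear factors, so there are two distinct tangent lines y − 0 = ±(x − 2) — this is a node (ordinary double point).
Classification: node.


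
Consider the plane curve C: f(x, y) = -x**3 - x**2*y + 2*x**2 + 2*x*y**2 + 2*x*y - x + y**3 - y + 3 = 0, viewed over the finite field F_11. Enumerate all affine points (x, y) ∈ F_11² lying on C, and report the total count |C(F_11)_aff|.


Affine F_11-points: {(1, 4), (2, 9), (3, 10), (4, 0), (4, 1), (4, 2), (5, 0), (7, 7)}; count = 8.

For each of the 121 pairs (x, y) ∈ F_11², evaluate f(x, y) mod 11. Record the zeros.
  x = 0: [0↦3, 1↦3, 2↦9, 3↦5, 4↦8, 5↦2, 6↦4, 7↦9, 8↦1, 9↦8, 10↦3]  zeros at y ∈ ∅
  x = 1: [0↦3, 1↦6, 2↦8, 3↦4, 4↦0, 5↦2, 6↦5, 7↦4, 8↦5, 9↦3, 10↦4]  zeros at y ∈ {4}
  x = 2: [0↦1, 1↦5, 2↦1, 3↦6, 4↦4, 5↦1, 6↦3, 7↦5, 8↦2, 9↦0, 10↦5]  zeros at y ∈ {9}
  x = 3: [0↦2, 1↦5, 2↦4, 3↦5, 4↦3, 5↦4, 6↦3, 7↦6, 8↦8, 9↦4, 10↦0]  zeros at y ∈ {10}
  x = 4: [0↦0, 1↦0, 2↦0, 3↦6, 4↦2, 5↦5, 6↦10, 7↦1, 8↦6, 9↦9, 10↦5]  zeros at y ∈ {0, 1, 2}
  x = 5: [0↦0, 1↦6, 2↦5, 3↦3, 4↦6, 5↦9, 6↦7, 7↦6, 8↦1, 9↦9, 10↦3]  zeros at y ∈ {0}
  x = 6: [0↦7, 1↦6, 2↦2, 3↦1, 4↦9, 5↦10, 6↦10, 7↦4, 8↦9, 9↦9, 10↦10]  zeros at y ∈ ∅
  x = 7: [0↦4, 1↦5, 2↦7, 3↦5, 4↦5, 5↦2, 6↦2, 7↦0, 8↦2, 9↦3, 10↦9]  zeros at y ∈ {7}
  x = 8: [0↦7, 1↦8, 2↦3, 3↦9, 4↦10, 5↦1, 6↦10, 7↦10, 8↦7, 9↦7, 10↦5]  zeros at y ∈ ∅
  x = 9: [0↦10, 1↦9, 2↦6, 3↦7, 4↦7, 5↦1, 6↦6, 7↦6, 8↦7, 9↦4, 10↦3]  zeros at y ∈ ∅
  x = 10: [0↦7, 1↦2, 2↦10, 3↦4, 4↦1, 5↦7, 6↦6, 7↦4, 8↦7, 9↦10, 10↦8]  zeros at y ∈ ∅
Collecting zeros: affine points = {(1, 4), (2, 9), (3, 10), (4, 0), (4, 1), (4, 2), (5, 0), (7, 7)}.
Total count |C(F_11)_aff| = 8.


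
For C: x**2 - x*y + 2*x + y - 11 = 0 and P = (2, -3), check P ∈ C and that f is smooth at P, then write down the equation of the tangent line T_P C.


Tangent line at P: 9*x - y - 21 = 0.

Step 1: f(2, -3) = 0, so P lies on C.
Step 2: partial derivatives
  f_x(x, y) = 2*x - y + 2, f_y(x, y) = 1 - x.
  f_x(P) = 9, f_y(P) = -1 (gradient nonzero, so P is smooth).
Step 3: tangent line at P: 9·(x − 2) + -1·(y − -3) = 0.
Expanding: 9*x - y - 21 = 0.


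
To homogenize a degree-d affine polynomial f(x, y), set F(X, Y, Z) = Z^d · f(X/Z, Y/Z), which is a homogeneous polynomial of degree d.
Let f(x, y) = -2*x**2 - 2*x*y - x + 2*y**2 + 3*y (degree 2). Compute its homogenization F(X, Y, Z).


F(X, Y, Z) = -2*X**2 - 2*X*Y - X*Z + 2*Y**2 + 3*Y*Z

deg(f) = 2.
Substitute x = X/Z, y = Y/Z into f, then multiply by Z^2.
  monomial -2·x^2·y^0 ↦ -2·X^2·Y^0·Z^0.
  monomial -2·x^1·y^1 ↦ -2·X^1·Y^1·Z^0.
  monomial -1·x^1·y^0 ↦ -1·X^1·Y^0·Z^1.
  monomial 2·x^0·y^2 ↦ 2·X^0·Y^2·Z^0.
  monomial 3·x^0·y^1 ↦ 3·X^0·Y^1·Z^1.
Collecting: F(X, Y, Z) = -2*X**2 - 2*X*Y - X*Z + 2*Y**2 + 3*Y*Z.


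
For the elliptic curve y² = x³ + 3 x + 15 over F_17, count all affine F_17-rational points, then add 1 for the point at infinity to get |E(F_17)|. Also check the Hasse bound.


Affine points = {(0, 7), (0, 10), (1, 6), (1, 11), (3, 0), (5, 6), (5, 11), (10, 5), (10, 12), (11, 6), (11, 11), (14, 8), (14, 9), (15, 1), (15, 16)}; affine count = 15; |E(F_17)| = 16.

Discriminant check: Δ ∝ 4a³ + 27b² = 4·3³ + 27·15² = 4·27 + 27·225 ≡ 12 (mod 17). Nonzero ⇒ E is nonsingular.
For each x ∈ F_17, compute rhs = x³ + 3·x + 15 mod 17, then count y ∈ F_17 with y² ≡ rhs.
  x = 0: rhs = 15, matching y values: 7, 10 (2 points).
  x = 1: rhs = 2, matching y values: 6, 11 (2 points).
  x = 2: rhs = 12, matching y values: none (0 points).
  x = 3: rhs = 0, matching y values: 0 (1 points).
  x = 4: rhs = 6, matching y values: none (0 points).
  x = 5: rhs = 2, matching y values: 6, 11 (2 points).
  x = 6: rhs = 11, matching y values: none (0 points).
  x = 7: rhs = 5, matching y values: none (0 points).
  x = 8: rhs = 7, matching y values: none (0 points).
  x = 9: rhs = 6, matching y values: none (0 points).
  x = 10: rhs = 8, matching y values: 5, 12 (2 points).
  x = 11: rhs = 2, matching y values: 6, 11 (2 points).
  x = 12: rhs = 11, matching y values: none (0 points).
  x = 13: rhs = 7, matching y values: none (0 points).
  x = 14: rhs = 13, matching y values: 8, 9 (2 points).
  x = 15: rhs = 1, matching y values: 1, 16 (2 points).
  x = 16: rhs = 11, matching y values: none (0 points).
Total affine count: 15.
Full point count |E(F_17)| = 15 + 1 = 16.
Hasse bound: |16 − (17+1)| = |-2| = 2 ≤ 2√17 ≈ 8.2462 ✓.
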